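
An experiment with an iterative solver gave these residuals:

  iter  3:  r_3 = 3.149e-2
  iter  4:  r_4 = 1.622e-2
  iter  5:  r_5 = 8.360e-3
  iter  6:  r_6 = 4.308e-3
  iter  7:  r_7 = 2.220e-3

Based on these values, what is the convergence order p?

1

Consecutive ratios: r_7/r_6 = 2.220e-3/4.308e-3 = 0.51532, r_6/r_5 = 4.308e-3/8.360e-3 = 0.515311.
p ≈ ln(0.51532)/ln(0.515311) = -0.6630/-0.6630 ≈ 1.00.
So the convergence is linear (order 1).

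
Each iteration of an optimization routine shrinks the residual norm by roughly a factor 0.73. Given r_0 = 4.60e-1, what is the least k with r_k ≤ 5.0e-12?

After k steps, r_k ≈ 4.60e-1·0.73^k.
Need 0.73^k ≤ 5.0e-12/4.60e-1 = 1.08696e-11.
k ≥ ln(1.08696e-11)/ln(0.73) = -25.2451/-0.31471 = 80.217.
Smallest integer k = 81.

81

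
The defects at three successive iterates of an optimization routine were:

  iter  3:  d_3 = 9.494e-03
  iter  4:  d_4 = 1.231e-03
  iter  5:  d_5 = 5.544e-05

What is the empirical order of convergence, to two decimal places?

1.52

p ≈ ln(d_5/d_4) / ln(d_4/d_3)
  = ln(5.544e-05/1.231e-03) / ln(1.231e-03/9.494e-03)
  = ln(0.0450366) / ln(0.129661)
  = -3.10028 / -2.04283 ≈ 1.51764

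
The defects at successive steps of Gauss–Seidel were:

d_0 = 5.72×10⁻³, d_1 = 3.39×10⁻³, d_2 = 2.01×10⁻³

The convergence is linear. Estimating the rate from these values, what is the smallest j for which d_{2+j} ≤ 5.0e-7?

Rate ρ ≈ d_2/d_1 = 2.01×10⁻³/3.39×10⁻³ = 0.5929.
After j more steps, d_{2+j} ≈ 2.01×10⁻³·ρ^j; need ρ^j ≤ 5.0e-7/2.01×10⁻³ = 0.000248756.
j ≥ ln(0.000248756)/ln(0.5929) = -8.2990/-0.52273 = 15.876.
So 16 more iterations are needed.

16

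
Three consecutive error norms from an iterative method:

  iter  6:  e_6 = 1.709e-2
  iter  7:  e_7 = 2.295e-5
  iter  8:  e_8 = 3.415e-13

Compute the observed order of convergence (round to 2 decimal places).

p ≈ ln(e_8/e_7) / ln(e_7/e_6)
  = ln(3.415e-13/2.295e-5) / ln(2.295e-5/1.709e-2)
  = ln(1.48802e-08) / ln(0.00134289)
  = -18.02323 / -6.61293 ≈ 2.72545

2.73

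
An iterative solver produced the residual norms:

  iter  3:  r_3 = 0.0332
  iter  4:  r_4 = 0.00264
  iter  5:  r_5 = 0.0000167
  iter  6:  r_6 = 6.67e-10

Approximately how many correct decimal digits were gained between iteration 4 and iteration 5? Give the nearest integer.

2

Digits gained ≈ log₁₀(r_4/r_5) = log₁₀(0.00264/0.0000167) = log₁₀(158.084) ≈ 2.199.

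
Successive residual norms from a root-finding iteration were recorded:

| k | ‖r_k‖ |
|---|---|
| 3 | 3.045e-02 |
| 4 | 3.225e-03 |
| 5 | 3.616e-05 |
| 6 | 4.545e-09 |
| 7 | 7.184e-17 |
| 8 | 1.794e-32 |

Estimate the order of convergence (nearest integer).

Consecutive ratios: ‖r_8‖/‖r_7‖ = 1.794e-32/7.184e-17 = 2.49722e-16, ‖r_7‖/‖r_6‖ = 7.184e-17/4.545e-09 = 1.58064e-08.
p ≈ ln(2.49722e-16)/ln(1.58064e-08) = -35.9262/-17.9629 ≈ 2.00.
So the convergence is quadratic (order 2).

2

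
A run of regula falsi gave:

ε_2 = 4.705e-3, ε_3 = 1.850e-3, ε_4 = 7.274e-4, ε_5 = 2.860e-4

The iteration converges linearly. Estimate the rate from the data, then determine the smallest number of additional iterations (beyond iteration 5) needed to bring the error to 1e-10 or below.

Rate ρ ≈ ε_5/ε_4 = 2.860e-4/7.274e-4 = 0.3932.
After j more steps, ε_{5+j} ≈ 2.860e-4·ρ^j; need ρ^j ≤ 1e-10/2.860e-4 = 3.4965e-07.
j ≥ ln(3.4965e-07)/ln(0.3932) = -14.8663/-0.93344 = 15.926.
So 16 more iterations are needed.

16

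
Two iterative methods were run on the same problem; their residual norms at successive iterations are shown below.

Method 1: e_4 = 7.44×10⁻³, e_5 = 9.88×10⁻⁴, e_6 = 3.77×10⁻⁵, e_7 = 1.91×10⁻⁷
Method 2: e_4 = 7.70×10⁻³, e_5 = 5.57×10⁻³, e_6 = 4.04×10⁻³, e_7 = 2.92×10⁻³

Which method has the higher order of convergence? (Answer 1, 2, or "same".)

1

Method 1: p ≈ ln(1.91×10⁻⁷/3.77×10⁻⁵)/ln(3.77×10⁻⁵/9.88×10⁻⁴) ≈ 1.62.
Method 2: p ≈ ln(2.92×10⁻³/4.04×10⁻³)/ln(4.04×10⁻³/5.57×10⁻³) ≈ 1.01.
Method 1 has the higher order (≈1.6 vs ≈1.0).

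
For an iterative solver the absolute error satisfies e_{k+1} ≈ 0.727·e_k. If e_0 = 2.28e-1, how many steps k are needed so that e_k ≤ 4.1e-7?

After k steps, e_k ≈ 2.28e-1·0.727^k.
Need 0.727^k ≤ 4.1e-7/2.28e-1 = 1.79825e-06.
k ≥ ln(1.79825e-06)/ln(0.727) = -13.2287/-0.31883 = 41.491.
Smallest integer k = 42.

42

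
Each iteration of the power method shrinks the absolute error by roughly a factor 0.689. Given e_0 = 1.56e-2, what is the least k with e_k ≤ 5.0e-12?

59

After k steps, e_k ≈ 1.56e-2·0.689^k.
Need 0.689^k ≤ 5.0e-12/1.56e-2 = 3.20513e-10.
k ≥ ln(3.20513e-10)/ln(0.689) = -21.8611/-0.37251 = 58.686.
Smallest integer k = 59.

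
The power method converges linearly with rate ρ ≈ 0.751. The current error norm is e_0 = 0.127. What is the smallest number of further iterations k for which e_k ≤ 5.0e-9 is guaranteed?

After k steps, e_k ≈ 0.127·0.751^k.
Need 0.751^k ≤ 5.0e-9/0.127 = 3.93701e-08.
k ≥ ln(3.93701e-08)/ln(0.751) = -17.0503/-0.28635 = 59.544.
Smallest integer k = 60.

60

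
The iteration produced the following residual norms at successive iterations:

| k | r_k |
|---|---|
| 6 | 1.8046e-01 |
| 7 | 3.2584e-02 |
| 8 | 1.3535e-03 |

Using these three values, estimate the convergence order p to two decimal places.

1.86

p ≈ ln(r_8/r_7) / ln(r_7/r_6)
  = ln(1.3535e-03/3.2584e-02) / ln(3.2584e-02/1.8046e-01)
  = ln(0.0415388) / ln(0.180561)
  = -3.18113 / -1.71169 ≈ 1.85847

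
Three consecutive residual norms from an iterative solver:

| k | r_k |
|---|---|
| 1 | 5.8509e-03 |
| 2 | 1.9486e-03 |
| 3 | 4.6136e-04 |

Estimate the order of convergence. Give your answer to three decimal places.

p ≈ ln(r_3/r_2) / ln(r_2/r_1)
  = ln(4.6136e-04/1.9486e-03) / ln(1.9486e-03/5.8509e-03)
  = ln(0.236765) / ln(0.333043)
  = -1.440687 / -1.099484 ≈ 1.310330

1.310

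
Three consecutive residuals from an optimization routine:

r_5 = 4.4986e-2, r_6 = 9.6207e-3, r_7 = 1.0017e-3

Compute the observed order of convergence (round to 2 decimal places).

p ≈ ln(r_7/r_6) / ln(r_6/r_5)
  = ln(1.0017e-3/9.6207e-3) / ln(9.6207e-3/4.4986e-2)
  = ln(0.104119) / ln(0.21386)
  = -2.26222 / -1.54243 ≈ 1.46666

1.47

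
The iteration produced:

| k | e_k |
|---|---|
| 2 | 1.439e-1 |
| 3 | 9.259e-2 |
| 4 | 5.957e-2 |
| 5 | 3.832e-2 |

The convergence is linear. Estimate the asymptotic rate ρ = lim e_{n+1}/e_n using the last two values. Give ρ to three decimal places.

ρ ≈ e_5/e_4 = 3.832e-2/5.957e-2 = 0.64328

0.643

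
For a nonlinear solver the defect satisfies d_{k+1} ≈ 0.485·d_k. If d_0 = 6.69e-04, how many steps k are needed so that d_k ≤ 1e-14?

35

After k steps, d_k ≈ 6.69e-04·0.485^k.
Need 0.485^k ≤ 1e-14/6.69e-04 = 1.49477e-11.
k ≥ ln(1.49477e-11)/ln(0.485) = -24.9265/-0.72361 = 34.447.
Smallest integer k = 35.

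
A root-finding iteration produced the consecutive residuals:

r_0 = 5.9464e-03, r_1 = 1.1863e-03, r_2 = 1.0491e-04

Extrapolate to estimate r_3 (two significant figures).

2.7e-6

First estimate the order: p ≈ ln(r_2/r_1) / ln(r_1/r_0) = ln(1.0491e-04/1.1863e-03)/ln(1.1863e-03/5.9464e-03) = ln(0.0884346)/ln(0.199499) ≈ 1.5047.
Then r_3 ≈ r_2·(r_2/r_1)^p = 1.0491e-04·(0.0884346)^1.5047 = 1.0491e-04·0.0260005 ≈ 2.728e-06.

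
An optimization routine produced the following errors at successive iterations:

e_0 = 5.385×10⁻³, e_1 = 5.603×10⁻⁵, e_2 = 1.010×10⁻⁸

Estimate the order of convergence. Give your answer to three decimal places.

p ≈ ln(e_2/e_1) / ln(e_1/e_0)
  = ln(1.010×10⁻⁸/5.603×10⁻⁵) / ln(5.603×10⁻⁵/5.385×10⁻³)
  = ln(0.000180261) / ln(0.0104048)
  = -8.621105 / -4.565488 ≈ 1.888321

1.888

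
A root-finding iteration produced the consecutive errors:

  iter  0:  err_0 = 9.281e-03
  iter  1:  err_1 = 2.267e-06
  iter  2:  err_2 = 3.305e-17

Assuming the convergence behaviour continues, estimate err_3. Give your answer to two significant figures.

First estimate the order: p ≈ ln(err_2/err_1) / ln(err_1/err_0) = ln(3.305e-17/2.267e-06)/ln(2.267e-06/9.281e-03) = ln(1.45787e-11)/ln(0.000244262) ≈ 3.0000.
Then err_3 ≈ err_2·(err_2/err_1)^p = 3.305e-17·(1.45787e-11)^3.0000 = 3.305e-17·3.09853e-33 ≈ 1.024e-49.

1.0e-49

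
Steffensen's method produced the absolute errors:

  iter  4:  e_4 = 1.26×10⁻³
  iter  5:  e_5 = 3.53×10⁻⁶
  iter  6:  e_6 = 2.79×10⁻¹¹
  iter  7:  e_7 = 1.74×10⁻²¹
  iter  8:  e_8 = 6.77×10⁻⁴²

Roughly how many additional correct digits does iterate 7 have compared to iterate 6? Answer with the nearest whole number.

10

Digits gained ≈ log₁₀(e_6/e_7) = log₁₀(2.79×10⁻¹¹/1.74×10⁻²¹) = log₁₀(1.60345e+10) ≈ 10.205.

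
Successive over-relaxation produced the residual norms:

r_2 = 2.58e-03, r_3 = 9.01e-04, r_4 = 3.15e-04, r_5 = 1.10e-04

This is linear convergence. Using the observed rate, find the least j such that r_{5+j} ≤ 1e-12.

18

Rate ρ ≈ r_5/r_4 = 1.10e-04/3.15e-04 = 0.3492.
After j more steps, r_{5+j} ≈ 1.10e-04·ρ^j; need ρ^j ≤ 1e-12/1.10e-04 = 9.09091e-09.
j ≥ ln(9.09091e-09)/ln(0.3492) = -18.5160/-1.05211 = 17.599.
So 18 more iterations are needed.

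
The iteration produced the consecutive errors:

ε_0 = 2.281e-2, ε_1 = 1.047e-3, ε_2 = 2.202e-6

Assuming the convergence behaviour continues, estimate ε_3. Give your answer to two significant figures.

First estimate the order: p ≈ ln(ε_2/ε_1) / ln(ε_1/ε_0) = ln(2.202e-6/1.047e-3)/ln(1.047e-3/2.281e-2) = ln(0.00210315)/ln(0.0459009) ≈ 2.0006.
Then ε_3 ≈ ε_2·(ε_2/ε_1)^p = 2.202e-6·(0.00210315)^2.0006 = 2.202e-6·4.40691e-06 ≈ 9.704e-12.

9.7e-12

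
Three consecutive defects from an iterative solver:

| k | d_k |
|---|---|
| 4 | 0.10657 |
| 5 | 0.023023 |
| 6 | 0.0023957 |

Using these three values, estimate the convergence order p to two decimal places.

1.48

p ≈ ln(d_6/d_5) / ln(d_5/d_4)
  = ln(0.0023957/0.023023) / ln(0.023023/0.10657)
  = ln(0.104057) / ln(0.216036)
  = -2.26282 / -1.53231 ≈ 1.47674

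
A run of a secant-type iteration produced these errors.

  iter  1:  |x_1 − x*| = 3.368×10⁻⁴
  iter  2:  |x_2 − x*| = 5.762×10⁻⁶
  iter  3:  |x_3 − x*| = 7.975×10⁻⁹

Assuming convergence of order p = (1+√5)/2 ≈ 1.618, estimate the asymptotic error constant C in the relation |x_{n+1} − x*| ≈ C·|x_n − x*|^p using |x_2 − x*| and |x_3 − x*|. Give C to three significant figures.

2.39

C ≈ |x_3 − x*| / |x_2 − x*|^1.618
  = 7.975×10⁻⁹ / (5.762×10⁻⁶)^1.618
  = 7.975×10⁻⁹ / 3.33125e-09 ≈ 2.394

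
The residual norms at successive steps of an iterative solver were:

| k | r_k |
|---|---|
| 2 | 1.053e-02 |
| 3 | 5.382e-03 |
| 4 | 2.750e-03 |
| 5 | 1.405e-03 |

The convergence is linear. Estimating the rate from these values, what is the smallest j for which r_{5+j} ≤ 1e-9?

22

Rate ρ ≈ r_5/r_4 = 1.405e-03/2.750e-03 = 0.5109.
After j more steps, r_{5+j} ≈ 1.405e-03·ρ^j; need ρ^j ≤ 1e-9/1.405e-03 = 7.11744e-07.
j ≥ ln(7.11744e-07)/ln(0.5109) = -14.1555/-0.67158 = 21.078.
So 22 more iterations are needed.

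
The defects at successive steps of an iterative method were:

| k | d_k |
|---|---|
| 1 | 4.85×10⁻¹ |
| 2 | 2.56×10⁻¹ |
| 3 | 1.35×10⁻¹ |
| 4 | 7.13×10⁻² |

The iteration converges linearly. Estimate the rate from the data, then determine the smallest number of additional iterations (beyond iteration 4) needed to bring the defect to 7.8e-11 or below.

33

Rate ρ ≈ d_4/d_3 = 7.13×10⁻²/1.35×10⁻¹ = 0.5281.
After j more steps, d_{4+j} ≈ 7.13×10⁻²·ρ^j; need ρ^j ≤ 7.8e-11/7.13×10⁻² = 1.09397e-09.
j ≥ ln(1.09397e-09)/ln(0.5281) = -20.6335/-0.63847 = 32.317.
So 33 more iterations are needed.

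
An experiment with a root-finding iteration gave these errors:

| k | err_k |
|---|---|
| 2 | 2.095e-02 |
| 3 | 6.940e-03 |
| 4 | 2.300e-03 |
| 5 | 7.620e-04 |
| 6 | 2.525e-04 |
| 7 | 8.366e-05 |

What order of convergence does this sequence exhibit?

1

Consecutive ratios: err_7/err_6 = 8.366e-05/2.525e-04 = 0.331327, err_6/err_5 = 2.525e-04/7.620e-04 = 0.331365.
p ≈ ln(0.331327)/ln(0.331365) = -1.1047/-1.1045 ≈ 1.00.
So the convergence is linear (order 1).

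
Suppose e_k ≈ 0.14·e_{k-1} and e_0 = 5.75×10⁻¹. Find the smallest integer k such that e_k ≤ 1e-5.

After k steps, e_k ≈ 5.75×10⁻¹·0.14^k.
Need 0.14^k ≤ 1e-5/5.75×10⁻¹ = 1.73913e-05.
k ≥ ln(1.73913e-05)/ln(0.14) = -10.9595/-1.96611 = 5.574.
Smallest integer k = 6.

6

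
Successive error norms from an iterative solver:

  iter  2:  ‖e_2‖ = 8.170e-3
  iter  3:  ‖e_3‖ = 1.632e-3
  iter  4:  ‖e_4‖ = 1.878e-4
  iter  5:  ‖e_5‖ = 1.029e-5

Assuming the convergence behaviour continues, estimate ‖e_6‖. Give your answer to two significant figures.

2.1e-7

First estimate the order: p ≈ ln(‖e_5‖/‖e_4‖) / ln(‖e_4‖/‖e_3‖) = ln(1.029e-5/1.878e-4)/ln(1.878e-4/1.632e-3) = ln(0.0547923)/ln(0.115074) ≈ 1.3432.
Then ‖e_6‖ ≈ ‖e_5‖·(‖e_5‖/‖e_4‖)^p = 1.029e-5·(0.0547923)^1.3432 = 1.029e-5·0.0202231 ≈ 2.081e-07.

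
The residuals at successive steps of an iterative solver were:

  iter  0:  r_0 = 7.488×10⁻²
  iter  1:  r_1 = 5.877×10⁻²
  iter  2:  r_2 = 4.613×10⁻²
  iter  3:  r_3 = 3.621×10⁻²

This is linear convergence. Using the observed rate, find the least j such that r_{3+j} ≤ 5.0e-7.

Rate ρ ≈ r_3/r_2 = 3.621×10⁻²/4.613×10⁻² = 0.7850.
After j more steps, r_{3+j} ≈ 3.621×10⁻²·ρ^j; need ρ^j ≤ 5.0e-7/3.621×10⁻² = 1.38083e-05.
j ≥ ln(1.38083e-05)/ln(0.7850) = -11.1902/-0.24207 = 46.227.
So 47 more iterations are needed.

47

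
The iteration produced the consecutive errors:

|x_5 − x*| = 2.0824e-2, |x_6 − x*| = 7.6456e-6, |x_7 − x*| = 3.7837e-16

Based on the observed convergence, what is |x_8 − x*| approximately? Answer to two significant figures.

4.6e-47

First estimate the order: p ≈ ln(|x_7 − x*|/|x_6 − x*|) / ln(|x_6 − x*|/|x_5 − x*|) = ln(3.7837e-16/7.6456e-6)/ln(7.6456e-6/2.0824e-2) = ln(4.94886e-11)/ln(0.000367153) ≈ 3.0000.
Then |x_8 − x*| ≈ |x_7 − x*|·(|x_7 − x*|/|x_6 − x*|)^p = 3.7837e-16·(4.94886e-11)^3.0000 = 3.7837e-16·1.21204e-31 ≈ 4.586e-47.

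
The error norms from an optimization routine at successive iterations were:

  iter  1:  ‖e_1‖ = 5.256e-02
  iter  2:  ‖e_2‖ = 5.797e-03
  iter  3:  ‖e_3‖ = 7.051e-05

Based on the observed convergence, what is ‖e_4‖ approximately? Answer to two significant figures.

1.0e-8

First estimate the order: p ≈ ln(‖e_3‖/‖e_2‖) / ln(‖e_2‖/‖e_1‖) = ln(7.051e-05/5.797e-03)/ln(5.797e-03/5.256e-02) = ln(0.0121632)/ln(0.110293) ≈ 2.0001.
Then ‖e_4‖ ≈ ‖e_3‖·(‖e_3‖/‖e_2‖)^p = 7.051e-05·(0.0121632)^2.0001 = 7.051e-05·0.000147878 ≈ 1.043e-08.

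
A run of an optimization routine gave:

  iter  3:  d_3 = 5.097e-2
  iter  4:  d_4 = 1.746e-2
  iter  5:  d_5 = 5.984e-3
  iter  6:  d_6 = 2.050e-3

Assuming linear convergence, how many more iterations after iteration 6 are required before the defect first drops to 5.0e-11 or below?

17

Rate ρ ≈ d_6/d_5 = 2.050e-3/5.984e-3 = 0.3426.
After j more steps, d_{6+j} ≈ 2.050e-3·ρ^j; need ρ^j ≤ 5.0e-11/2.050e-3 = 2.43902e-08.
j ≥ ln(2.43902e-08)/ln(0.3426) = -17.5291/-1.07119 = 16.364.
So 17 more iterations are needed.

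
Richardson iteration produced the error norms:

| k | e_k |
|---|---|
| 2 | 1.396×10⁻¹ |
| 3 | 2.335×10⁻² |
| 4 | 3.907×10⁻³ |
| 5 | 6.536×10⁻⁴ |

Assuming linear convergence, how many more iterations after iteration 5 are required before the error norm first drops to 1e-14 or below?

14

Rate ρ ≈ e_5/e_4 = 6.536×10⁻⁴/3.907×10⁻³ = 0.1673.
After j more steps, e_{5+j} ≈ 6.536×10⁻⁴·ρ^j; need ρ^j ≤ 1e-14/6.536×10⁻⁴ = 1.52999e-11.
j ≥ ln(1.52999e-11)/ln(0.1673) = -24.9032/-1.78797 = 13.928.
So 14 more iterations are needed.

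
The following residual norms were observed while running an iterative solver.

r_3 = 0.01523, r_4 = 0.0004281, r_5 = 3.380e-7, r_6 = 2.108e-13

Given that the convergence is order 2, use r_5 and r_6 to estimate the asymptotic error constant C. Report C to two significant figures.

1.8

C ≈ r_6 / r_5^2
  = 2.108e-13 / (3.380e-7)^2
  = 2.108e-13 / 1.14244e-13 ≈ 1.8452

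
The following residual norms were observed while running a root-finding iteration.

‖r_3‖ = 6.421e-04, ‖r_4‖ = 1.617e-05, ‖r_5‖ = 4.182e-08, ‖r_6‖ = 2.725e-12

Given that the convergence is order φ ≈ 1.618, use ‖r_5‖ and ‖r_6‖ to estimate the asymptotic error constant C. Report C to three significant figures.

2.37

C ≈ ‖r_6‖ / ‖r_5‖^1.618
  = 2.725e-12 / (4.182e-08)^1.618
  = 2.725e-12 / 1.15186e-12 ≈ 2.3657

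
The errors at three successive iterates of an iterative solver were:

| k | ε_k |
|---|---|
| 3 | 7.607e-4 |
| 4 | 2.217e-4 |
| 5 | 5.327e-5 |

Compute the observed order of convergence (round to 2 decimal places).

1.16

p ≈ ln(ε_5/ε_4) / ln(ε_4/ε_3)
  = ln(5.327e-5/2.217e-4) / ln(2.217e-4/7.607e-4)
  = ln(0.24028) / ln(0.291442)
  = -1.42595 / -1.23291 ≈ 1.15657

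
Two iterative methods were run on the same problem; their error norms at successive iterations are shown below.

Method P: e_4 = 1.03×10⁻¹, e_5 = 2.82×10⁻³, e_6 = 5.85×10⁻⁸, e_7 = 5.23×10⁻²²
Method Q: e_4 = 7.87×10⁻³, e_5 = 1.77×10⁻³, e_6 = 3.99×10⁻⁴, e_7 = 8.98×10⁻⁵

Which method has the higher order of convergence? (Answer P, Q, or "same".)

P

Method P: p ≈ ln(5.23×10⁻²²/5.85×10⁻⁸)/ln(5.85×10⁻⁸/2.82×10⁻³) ≈ 3.00.
Method Q: p ≈ ln(8.98×10⁻⁵/3.99×10⁻⁴)/ln(3.99×10⁻⁴/1.77×10⁻³) ≈ 1.00.
Method P has the higher order (≈3.0 vs ≈1.0).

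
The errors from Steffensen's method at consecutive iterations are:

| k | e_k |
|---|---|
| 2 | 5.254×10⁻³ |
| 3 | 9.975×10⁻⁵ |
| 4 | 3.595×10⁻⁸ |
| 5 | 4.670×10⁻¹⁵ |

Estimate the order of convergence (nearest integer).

2

Consecutive ratios: e_5/e_4 = 4.670×10⁻¹⁵/3.595×10⁻⁸ = 1.29903e-07, e_4/e_3 = 3.595×10⁻⁸/9.975×10⁻⁵ = 0.000360401.
p ≈ ln(1.29903e-07)/ln(0.000360401) = -15.8565/-7.9283 ≈ 2.00.
So the convergence is quadratic (order 2).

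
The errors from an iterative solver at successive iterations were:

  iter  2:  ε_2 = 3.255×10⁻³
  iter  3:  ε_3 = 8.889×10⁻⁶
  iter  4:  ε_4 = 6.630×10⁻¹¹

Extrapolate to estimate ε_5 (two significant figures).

3.7e-21

First estimate the order: p ≈ ln(ε_4/ε_3) / ln(ε_3/ε_2) = ln(6.630×10⁻¹¹/8.889×10⁻⁶)/ln(8.889×10⁻⁶/3.255×10⁻³) = ln(7.45866e-06)/ln(0.00273088) ≈ 2.0000.
Then ε_5 ≈ ε_4·(ε_4/ε_3)^p = 6.630×10⁻¹¹·(7.45866e-06)^2.0000 = 6.630×10⁻¹¹·5.56316e-11 ≈ 3.688e-21.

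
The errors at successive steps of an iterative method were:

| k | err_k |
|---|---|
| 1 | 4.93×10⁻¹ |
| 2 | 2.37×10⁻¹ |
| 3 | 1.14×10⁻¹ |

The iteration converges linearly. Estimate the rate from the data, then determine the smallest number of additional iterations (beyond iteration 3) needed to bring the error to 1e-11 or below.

32

Rate ρ ≈ err_3/err_2 = 1.14×10⁻¹/2.37×10⁻¹ = 0.4810.
After j more steps, err_{3+j} ≈ 1.14×10⁻¹·ρ^j; need ρ^j ≤ 1e-11/1.14×10⁻¹ = 8.77193e-11.
j ≥ ln(8.77193e-11)/ln(0.4810) = -23.1569/-0.73189 = 31.640.
So 32 more iterations are needed.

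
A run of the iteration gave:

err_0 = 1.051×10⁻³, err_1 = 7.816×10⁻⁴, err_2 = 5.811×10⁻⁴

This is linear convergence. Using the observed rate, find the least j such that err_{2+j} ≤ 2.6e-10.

50

Rate ρ ≈ err_2/err_1 = 5.811×10⁻⁴/7.816×10⁻⁴ = 0.7435.
After j more steps, err_{2+j} ≈ 5.811×10⁻⁴·ρ^j; need ρ^j ≤ 2.6e-10/5.811×10⁻⁴ = 4.47427e-07.
j ≥ ln(4.47427e-07)/ln(0.7435) = -14.6198/-0.29639 = 49.326.
So 50 more iterations are needed.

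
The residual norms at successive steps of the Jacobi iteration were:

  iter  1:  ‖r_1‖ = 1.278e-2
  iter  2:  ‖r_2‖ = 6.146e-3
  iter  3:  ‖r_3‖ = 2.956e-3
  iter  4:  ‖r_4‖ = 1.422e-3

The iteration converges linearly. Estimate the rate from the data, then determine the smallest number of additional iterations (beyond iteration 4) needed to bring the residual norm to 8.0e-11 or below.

Rate ρ ≈ ‖r_4‖/‖r_3‖ = 1.422e-3/2.956e-3 = 0.4811.
After j more steps, ‖r_{4+j}‖ ≈ 1.422e-3·ρ^j; need ρ^j ≤ 8.0e-11/1.422e-3 = 5.62588e-08.
j ≥ ln(5.62588e-08)/ln(0.4811) = -16.6933/-0.73168 = 22.815.
So 23 more iterations are needed.

23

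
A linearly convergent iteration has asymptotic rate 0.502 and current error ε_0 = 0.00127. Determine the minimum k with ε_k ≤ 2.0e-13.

After k steps, ε_k ≈ 0.00127·0.502^k.
Need 0.502^k ≤ 2.0e-13/0.00127 = 1.5748e-10.
k ≥ ln(1.5748e-10)/ln(0.502) = -22.5717/-0.68916 = 32.752.
Smallest integer k = 33.

33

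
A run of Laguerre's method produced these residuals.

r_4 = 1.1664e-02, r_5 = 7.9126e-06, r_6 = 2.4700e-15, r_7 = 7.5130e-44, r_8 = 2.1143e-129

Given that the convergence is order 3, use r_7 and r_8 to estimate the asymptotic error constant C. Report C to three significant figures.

4.99

C ≈ r_8 / r_7^3
  = 2.1143e-129 / (7.5130e-44)^3
  = 2.1143e-129 / 4.24073e-130 ≈ 4.9857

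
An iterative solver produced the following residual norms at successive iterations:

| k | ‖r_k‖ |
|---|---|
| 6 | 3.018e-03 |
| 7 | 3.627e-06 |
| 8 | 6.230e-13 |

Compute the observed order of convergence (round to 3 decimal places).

p ≈ ln(‖r_8‖/‖r_7‖) / ln(‖r_7‖/‖r_6‖)
  = ln(6.230e-13/3.627e-06) / ln(3.627e-06/3.018e-03)
  = ln(1.71767e-07) / ln(0.00120179)
  = -15.577127 / -6.723943 ≈ 2.316666

2.317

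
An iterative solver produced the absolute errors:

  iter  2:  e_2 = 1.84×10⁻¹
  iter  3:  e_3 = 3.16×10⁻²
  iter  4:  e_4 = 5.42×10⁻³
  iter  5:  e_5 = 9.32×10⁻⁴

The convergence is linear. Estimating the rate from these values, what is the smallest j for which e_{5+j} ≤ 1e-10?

10

Rate ρ ≈ e_5/e_4 = 9.32×10⁻⁴/5.42×10⁻³ = 0.1720.
After j more steps, e_{5+j} ≈ 9.32×10⁻⁴·ρ^j; need ρ^j ≤ 1e-10/9.32×10⁻⁴ = 1.07296e-07.
j ≥ ln(1.07296e-07)/ln(0.1720) = -16.0477/-1.76026 = 9.117.
So 10 more iterations are needed.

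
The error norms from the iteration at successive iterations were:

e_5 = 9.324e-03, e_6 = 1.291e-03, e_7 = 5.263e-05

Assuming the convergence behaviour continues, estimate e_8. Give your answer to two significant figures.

3.0e-7

First estimate the order: p ≈ ln(e_7/e_6) / ln(e_6/e_5) = ln(5.263e-05/1.291e-03)/ln(1.291e-03/9.324e-03) = ln(0.0407668)/ln(0.13846) ≈ 1.6184.
Then e_8 ≈ e_7·(e_7/e_6)^p = 5.263e-05·(0.0407668)^1.6184 = 5.263e-05·0.00563534 ≈ 2.966e-07.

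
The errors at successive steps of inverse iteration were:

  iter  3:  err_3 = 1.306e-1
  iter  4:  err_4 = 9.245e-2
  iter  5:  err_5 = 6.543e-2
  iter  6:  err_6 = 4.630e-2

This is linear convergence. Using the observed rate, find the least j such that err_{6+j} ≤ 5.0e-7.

Rate ρ ≈ err_6/err_5 = 4.630e-2/6.543e-2 = 0.7076.
After j more steps, err_{6+j} ≈ 4.630e-2·ρ^j; need ρ^j ≤ 5.0e-7/4.630e-2 = 1.07991e-05.
j ≥ ln(1.07991e-05)/ln(0.7076) = -11.4360/-0.34588 = 33.063.
So 34 more iterations are needed.

34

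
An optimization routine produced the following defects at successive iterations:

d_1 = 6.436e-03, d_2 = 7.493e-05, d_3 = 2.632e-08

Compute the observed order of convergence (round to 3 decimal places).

p ≈ ln(d_3/d_2) / ln(d_2/d_1)
  = ln(2.632e-08/7.493e-05) / ln(7.493e-05/6.436e-03)
  = ln(0.000351261) / ln(0.0116423)
  = -7.953981 / -4.453110 ≈ 1.786163

1.786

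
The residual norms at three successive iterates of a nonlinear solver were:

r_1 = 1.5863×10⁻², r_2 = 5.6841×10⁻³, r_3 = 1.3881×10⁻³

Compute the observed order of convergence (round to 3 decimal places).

1.374

p ≈ ln(r_3/r_2) / ln(r_2/r_1)
  = ln(1.3881×10⁻³/5.6841×10⁻³) / ln(5.6841×10⁻³/1.5863×10⁻²)
  = ln(0.244208) / ln(0.358324)
  = -1.409735 / -1.026318 ≈ 1.373585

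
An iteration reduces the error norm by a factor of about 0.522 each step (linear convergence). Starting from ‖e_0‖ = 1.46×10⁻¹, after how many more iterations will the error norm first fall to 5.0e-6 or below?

16

After k steps, ‖e_k‖ ≈ 1.46×10⁻¹·0.522^k.
Need 0.522^k ≤ 5.0e-6/1.46×10⁻¹ = 3.42466e-05.
k ≥ ln(3.42466e-05)/ln(0.522) = -10.2819/-0.65009 = 15.816.
Smallest integer k = 16.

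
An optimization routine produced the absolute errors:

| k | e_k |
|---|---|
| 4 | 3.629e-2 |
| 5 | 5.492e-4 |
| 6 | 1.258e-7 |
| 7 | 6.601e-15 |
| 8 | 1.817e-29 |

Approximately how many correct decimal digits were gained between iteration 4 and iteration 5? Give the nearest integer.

2

Digits gained ≈ log₁₀(e_4/e_5) = log₁₀(3.629e-2/5.492e-4) = log₁₀(66.0779) ≈ 1.820.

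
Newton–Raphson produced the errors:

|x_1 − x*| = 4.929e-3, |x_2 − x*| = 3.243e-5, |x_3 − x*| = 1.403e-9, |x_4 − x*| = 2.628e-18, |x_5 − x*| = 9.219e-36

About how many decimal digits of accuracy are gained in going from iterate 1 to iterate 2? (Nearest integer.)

2

Digits gained ≈ log₁₀(|x_1 − x*|/|x_2 − x*|) = log₁₀(4.929e-3/3.243e-5) = log₁₀(151.989) ≈ 2.182.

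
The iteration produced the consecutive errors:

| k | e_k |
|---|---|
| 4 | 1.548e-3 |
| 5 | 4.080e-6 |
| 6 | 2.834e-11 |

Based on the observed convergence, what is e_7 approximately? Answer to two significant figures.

First estimate the order: p ≈ ln(e_6/e_5) / ln(e_5/e_4) = ln(2.834e-11/4.080e-6)/ln(4.080e-6/1.548e-3) = ln(6.94608e-06)/ln(0.00263566) ≈ 2.0000.
Then e_7 ≈ e_6·(e_6/e_5)^p = 2.834e-11·(6.94608e-06)^2.0000 = 2.834e-11·4.8248e-11 ≈ 1.367e-21.

1.4e-21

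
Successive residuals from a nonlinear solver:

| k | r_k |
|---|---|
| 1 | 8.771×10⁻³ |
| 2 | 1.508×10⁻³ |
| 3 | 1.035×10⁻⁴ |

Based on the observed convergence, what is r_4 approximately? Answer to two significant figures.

1.8e-6

First estimate the order: p ≈ ln(r_3/r_2) / ln(r_2/r_1) = ln(1.035×10⁻⁴/1.508×10⁻³)/ln(1.508×10⁻³/8.771×10⁻³) = ln(0.068634)/ln(0.17193) ≈ 1.5216.
Then r_4 ≈ r_3·(r_3/r_2)^p = 1.035×10⁻⁴·(0.068634)^1.5216 = 1.035×10⁻⁴·0.0169699 ≈ 1.756e-06.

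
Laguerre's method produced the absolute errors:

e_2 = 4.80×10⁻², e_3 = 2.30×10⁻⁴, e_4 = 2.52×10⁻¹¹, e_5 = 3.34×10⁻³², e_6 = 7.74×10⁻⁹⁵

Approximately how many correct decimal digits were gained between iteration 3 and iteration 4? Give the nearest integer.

Digits gained ≈ log₁₀(e_3/e_4) = log₁₀(2.30×10⁻⁴/2.52×10⁻¹¹) = log₁₀(9.12698e+06) ≈ 6.960.

7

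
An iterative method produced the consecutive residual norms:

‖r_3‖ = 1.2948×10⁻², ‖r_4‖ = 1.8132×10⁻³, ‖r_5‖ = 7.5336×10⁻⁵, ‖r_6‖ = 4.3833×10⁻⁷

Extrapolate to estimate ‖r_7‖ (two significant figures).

1.1e-10

First estimate the order: p ≈ ln(‖r_6‖/‖r_5‖) / ln(‖r_5‖/‖r_4‖) = ln(4.3833×10⁻⁷/7.5336×10⁻⁵)/ln(7.5336×10⁻⁵/1.8132×10⁻³) = ln(0.00581833)/ln(0.0415486) ≈ 1.6180.
Then ‖r_7‖ ≈ ‖r_6‖·(‖r_6‖/‖r_5‖)^p = 4.3833×10⁻⁷·(0.00581833)^1.6180 = 4.3833×10⁻⁷·0.000241793 ≈ 1.06e-10.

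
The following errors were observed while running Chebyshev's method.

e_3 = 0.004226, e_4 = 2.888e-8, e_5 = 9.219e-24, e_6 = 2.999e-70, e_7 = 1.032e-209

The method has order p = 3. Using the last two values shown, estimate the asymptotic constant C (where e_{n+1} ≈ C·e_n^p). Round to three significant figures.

0.383

C ≈ e_7 / e_6^3
  = 1.032e-209 / (2.999e-70)^3
  = 1.032e-209 / 2.6973e-209 ≈ 0.3826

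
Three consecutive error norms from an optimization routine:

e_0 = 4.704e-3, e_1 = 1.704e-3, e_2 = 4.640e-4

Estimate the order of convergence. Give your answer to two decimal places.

1.28

p ≈ ln(e_2/e_1) / ln(e_1/e_0)
  = ln(4.640e-4/1.704e-3) / ln(1.704e-3/4.704e-3)
  = ln(0.2723) / ln(0.362245)
  = -1.30085 / -1.01543 ≈ 1.28108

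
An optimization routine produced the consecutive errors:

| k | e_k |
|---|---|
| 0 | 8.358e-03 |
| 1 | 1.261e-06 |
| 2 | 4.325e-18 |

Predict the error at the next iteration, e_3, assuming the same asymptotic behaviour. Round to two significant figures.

1.7e-52

First estimate the order: p ≈ ln(e_2/e_1) / ln(e_1/e_0) = ln(4.325e-18/1.261e-06)/ln(1.261e-06/8.358e-03) = ln(3.42982e-12)/ln(0.000150873) ≈ 3.0001.
Then e_3 ≈ e_2·(e_2/e_1)^p = 4.325e-18·(3.42982e-12)^3.0001 = 4.325e-18·4.02409e-35 ≈ 1.74e-52.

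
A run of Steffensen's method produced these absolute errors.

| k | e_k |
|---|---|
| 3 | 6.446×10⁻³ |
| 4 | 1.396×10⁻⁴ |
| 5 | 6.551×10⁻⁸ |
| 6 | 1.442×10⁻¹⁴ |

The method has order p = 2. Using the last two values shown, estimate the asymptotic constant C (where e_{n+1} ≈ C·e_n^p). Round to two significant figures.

3.4

C ≈ e_6 / e_5^2
  = 1.442×10⁻¹⁴ / (6.551×10⁻⁸)^2
  = 1.442×10⁻¹⁴ / 4.29156e-15 ≈ 3.3601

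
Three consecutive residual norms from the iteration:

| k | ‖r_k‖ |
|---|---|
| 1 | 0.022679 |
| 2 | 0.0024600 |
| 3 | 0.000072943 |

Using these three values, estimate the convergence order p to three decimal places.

p ≈ ln(‖r_3‖/‖r_2‖) / ln(‖r_2‖/‖r_1‖)
  = ln(0.000072943/0.0024600) / ln(0.0024600/0.022679)
  = ln(0.0296516) / ln(0.10847)
  = -3.518239 / -2.221282 ≈ 1.583878

1.584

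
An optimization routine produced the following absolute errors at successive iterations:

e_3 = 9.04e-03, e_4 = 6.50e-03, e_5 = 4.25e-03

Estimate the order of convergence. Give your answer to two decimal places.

p ≈ ln(e_5/e_4) / ln(e_4/e_3)
  = ln(4.25e-03/6.50e-03) / ln(6.50e-03/9.04e-03)
  = ln(0.653846) / ln(0.719027)
  = -0.42488 / -0.32986 ≈ 1.28806

1.29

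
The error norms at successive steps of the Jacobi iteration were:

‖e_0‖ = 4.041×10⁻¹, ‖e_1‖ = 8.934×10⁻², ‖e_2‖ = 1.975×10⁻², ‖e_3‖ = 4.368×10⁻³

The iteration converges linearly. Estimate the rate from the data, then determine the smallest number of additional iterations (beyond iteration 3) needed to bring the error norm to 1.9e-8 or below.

9

Rate ρ ≈ ‖e_3‖/‖e_2‖ = 4.368×10⁻³/1.975×10⁻² = 0.2212.
After j more steps, ‖e_{3+j}‖ ≈ 4.368×10⁻³·ρ^j; need ρ^j ≤ 1.9e-8/4.368×10⁻³ = 4.34982e-06.
j ≥ ln(4.34982e-06)/ln(0.2212) = -12.3454/-1.50869 = 8.183.
So 9 more iterations are needed.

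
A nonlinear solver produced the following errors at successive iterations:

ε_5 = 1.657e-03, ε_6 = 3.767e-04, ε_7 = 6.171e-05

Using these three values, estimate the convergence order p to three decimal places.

p ≈ ln(ε_7/ε_6) / ln(ε_6/ε_5)
  = ln(6.171e-05/3.767e-04) / ln(3.767e-04/1.657e-03)
  = ln(0.163817) / ln(0.227339)
  = -1.809005 / -1.481313 ≈ 1.221217

1.221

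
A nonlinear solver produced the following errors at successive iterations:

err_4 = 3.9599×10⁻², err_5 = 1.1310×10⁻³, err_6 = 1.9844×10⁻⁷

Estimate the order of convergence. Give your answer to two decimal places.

2.43

p ≈ ln(err_6/err_5) / ln(err_5/err_4)
  = ln(1.9844×10⁻⁷/1.1310×10⁻³) / ln(1.1310×10⁻³/3.9599×10⁻²)
  = ln(0.000175455) / ln(0.0285613)
  = -8.64813 / -3.55570 ≈ 2.43219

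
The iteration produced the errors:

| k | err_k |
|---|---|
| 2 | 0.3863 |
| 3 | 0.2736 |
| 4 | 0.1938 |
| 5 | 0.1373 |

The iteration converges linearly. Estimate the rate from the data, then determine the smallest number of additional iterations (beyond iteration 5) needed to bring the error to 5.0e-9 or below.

50

Rate ρ ≈ err_5/err_4 = 0.1373/0.1938 = 0.7085.
After j more steps, err_{5+j} ≈ 0.1373·ρ^j; need ρ^j ≤ 5.0e-9/0.1373 = 3.64166e-08.
j ≥ ln(3.64166e-08)/ln(0.7085) = -17.1282/-0.34461 = 49.703.
So 50 more iterations are needed.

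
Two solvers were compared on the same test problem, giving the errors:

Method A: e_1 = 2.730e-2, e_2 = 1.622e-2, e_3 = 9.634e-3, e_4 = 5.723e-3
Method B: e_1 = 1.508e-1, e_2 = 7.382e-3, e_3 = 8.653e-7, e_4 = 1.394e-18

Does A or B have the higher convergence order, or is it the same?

B

Method A: p ≈ ln(5.723e-3/9.634e-3)/ln(9.634e-3/1.622e-2) ≈ 1.00.
Method B: p ≈ ln(1.394e-18/8.653e-7)/ln(8.653e-7/7.382e-3) ≈ 3.00.
Method B has the higher order (≈3.0 vs ≈1.0).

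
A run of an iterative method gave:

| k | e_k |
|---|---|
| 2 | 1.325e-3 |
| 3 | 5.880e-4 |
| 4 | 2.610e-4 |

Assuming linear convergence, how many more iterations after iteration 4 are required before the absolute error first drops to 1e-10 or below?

Rate ρ ≈ e_4/e_3 = 2.610e-4/5.880e-4 = 0.4439.
After j more steps, e_{4+j} ≈ 2.610e-4·ρ^j; need ρ^j ≤ 1e-10/2.610e-4 = 3.83142e-07.
j ≥ ln(3.83142e-07)/ln(0.4439) = -14.7749/-0.81216 = 18.192.
So 19 more iterations are needed.

19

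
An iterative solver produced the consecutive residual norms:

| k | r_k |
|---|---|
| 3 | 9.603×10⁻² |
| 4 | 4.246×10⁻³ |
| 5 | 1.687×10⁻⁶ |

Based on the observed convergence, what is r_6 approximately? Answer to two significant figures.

4.9e-15

First estimate the order: p ≈ ln(r_5/r_4) / ln(r_4/r_3) = ln(1.687×10⁻⁶/4.246×10⁻³)/ln(4.246×10⁻³/9.603×10⁻²) = ln(0.000397315)/ln(0.0442153) ≈ 2.5109.
Then r_6 ≈ r_5·(r_5/r_4)^p = 1.687×10⁻⁶·(0.000397315)^2.5109 = 1.687×10⁻⁶·2.88914e-09 ≈ 4.874e-15.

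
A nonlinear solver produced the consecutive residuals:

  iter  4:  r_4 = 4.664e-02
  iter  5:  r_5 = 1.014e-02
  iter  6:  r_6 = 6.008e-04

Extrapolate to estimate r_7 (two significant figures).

3.2e-6

First estimate the order: p ≈ ln(r_6/r_5) / ln(r_5/r_4) = ln(6.008e-04/1.014e-02)/ln(1.014e-02/4.664e-02) = ln(0.0592505)/ln(0.21741) ≈ 1.8519.
Then r_7 ≈ r_6·(r_6/r_5)^p = 6.008e-04·(0.0592505)^1.8519 = 6.008e-04·0.00533517 ≈ 3.205e-06.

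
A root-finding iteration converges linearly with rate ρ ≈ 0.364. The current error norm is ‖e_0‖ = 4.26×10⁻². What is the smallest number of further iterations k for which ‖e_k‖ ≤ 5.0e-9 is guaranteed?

After k steps, ‖e_k‖ ≈ 4.26×10⁻²·0.364^k.
Need 0.364^k ≤ 5.0e-9/4.26×10⁻² = 1.17371e-07.
k ≥ ln(1.17371e-07)/ln(0.364) = -15.9579/-1.01060 = 15.791.
Smallest integer k = 16.

16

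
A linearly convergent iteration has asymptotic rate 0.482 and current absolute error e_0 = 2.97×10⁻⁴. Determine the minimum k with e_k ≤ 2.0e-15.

36

After k steps, e_k ≈ 2.97×10⁻⁴·0.482^k.
Need 0.482^k ≤ 2.0e-15/2.97×10⁻⁴ = 6.73401e-12.
k ≥ ln(6.73401e-12)/ln(0.482) = -25.7239/-0.72981 = 35.247.
Smallest integer k = 36.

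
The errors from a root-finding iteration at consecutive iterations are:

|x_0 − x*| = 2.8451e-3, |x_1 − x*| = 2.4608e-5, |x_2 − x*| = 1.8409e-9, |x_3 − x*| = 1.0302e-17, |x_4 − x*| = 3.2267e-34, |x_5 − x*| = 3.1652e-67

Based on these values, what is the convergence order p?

2

Consecutive ratios: |x_5 − x*|/|x_4 − x*| = 3.1652e-67/3.2267e-34 = 9.8094e-34, |x_4 − x*|/|x_3 − x*| = 3.2267e-34/1.0302e-17 = 3.13211e-17.
p ≈ ln(9.8094e-34)/ln(3.13211e-17) = -76.0046/-38.0022 ≈ 2.00.
So the convergence is quadratic (order 2).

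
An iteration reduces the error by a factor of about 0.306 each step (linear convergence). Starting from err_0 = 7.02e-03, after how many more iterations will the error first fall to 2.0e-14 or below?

23

After k steps, err_k ≈ 7.02e-03·0.306^k.
Need 0.306^k ≤ 2.0e-14/7.02e-03 = 2.849e-12.
k ≥ ln(2.849e-12)/ln(0.306) = -26.5841/-1.18417 = 22.450.
Smallest integer k = 23.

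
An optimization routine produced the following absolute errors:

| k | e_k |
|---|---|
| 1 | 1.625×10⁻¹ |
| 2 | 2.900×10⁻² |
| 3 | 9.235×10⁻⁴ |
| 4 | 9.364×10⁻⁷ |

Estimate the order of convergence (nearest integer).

2

Consecutive ratios: e_4/e_3 = 9.364×10⁻⁷/9.235×10⁻⁴ = 0.00101397, e_3/e_2 = 9.235×10⁻⁴/2.900×10⁻² = 0.0318448.
p ≈ ln(0.00101397)/ln(0.0318448) = -6.8939/-3.4469 ≈ 2.00.
So the convergence is quadratic (order 2).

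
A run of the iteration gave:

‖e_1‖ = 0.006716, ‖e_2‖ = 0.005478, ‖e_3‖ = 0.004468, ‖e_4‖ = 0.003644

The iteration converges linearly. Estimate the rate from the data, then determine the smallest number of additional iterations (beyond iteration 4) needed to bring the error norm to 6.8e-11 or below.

Rate ρ ≈ ‖e_4‖/‖e_3‖ = 0.003644/0.004468 = 0.8156.
After j more steps, ‖e_{4+j}‖ ≈ 0.003644·ρ^j; need ρ^j ≤ 6.8e-11/0.003644 = 1.86608e-08.
j ≥ ln(1.86608e-08)/ln(0.8156) = -17.7968/-0.20383 = 87.312.
So 88 more iterations are needed.

88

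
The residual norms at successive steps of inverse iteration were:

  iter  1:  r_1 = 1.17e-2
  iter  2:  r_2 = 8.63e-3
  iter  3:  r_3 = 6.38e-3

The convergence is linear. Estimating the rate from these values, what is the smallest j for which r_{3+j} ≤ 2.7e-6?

26

Rate ρ ≈ r_3/r_2 = 6.38e-3/8.63e-3 = 0.7393.
After j more steps, r_{3+j} ≈ 6.38e-3·ρ^j; need ρ^j ≤ 2.7e-6/6.38e-3 = 0.000423197.
j ≥ ln(0.000423197)/ln(0.7393) = -7.7677/-0.30205 = 25.717.
So 26 more iterations are needed.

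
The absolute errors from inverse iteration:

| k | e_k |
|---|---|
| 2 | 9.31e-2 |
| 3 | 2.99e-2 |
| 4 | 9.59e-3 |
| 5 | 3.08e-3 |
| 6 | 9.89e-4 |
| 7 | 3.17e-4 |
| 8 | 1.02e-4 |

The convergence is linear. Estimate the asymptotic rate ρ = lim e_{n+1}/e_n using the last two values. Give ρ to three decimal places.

0.322

ρ ≈ e_8/e_7 = 1.02e-4/3.17e-4 = 0.32177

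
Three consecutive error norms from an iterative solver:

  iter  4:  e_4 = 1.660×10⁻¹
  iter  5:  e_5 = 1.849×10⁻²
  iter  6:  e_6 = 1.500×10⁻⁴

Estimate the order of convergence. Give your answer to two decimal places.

2.19

p ≈ ln(e_6/e_5) / ln(e_5/e_4)
  = ln(1.500×10⁻⁴/1.849×10⁻²) / ln(1.849×10⁻²/1.660×10⁻¹)
  = ln(0.00811249) / ln(0.111386)
  = -4.81435 / -2.19475 ≈ 2.19358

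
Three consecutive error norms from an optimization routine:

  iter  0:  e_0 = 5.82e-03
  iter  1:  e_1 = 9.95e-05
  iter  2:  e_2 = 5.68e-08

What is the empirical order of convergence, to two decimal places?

1.84

p ≈ ln(e_2/e_1) / ln(e_1/e_0)
  = ln(5.68e-08/9.95e-05) / ln(9.95e-05/5.82e-03)
  = ln(0.000570854) / ln(0.0170962)
  = -7.46838 / -4.06890 ≈ 1.83548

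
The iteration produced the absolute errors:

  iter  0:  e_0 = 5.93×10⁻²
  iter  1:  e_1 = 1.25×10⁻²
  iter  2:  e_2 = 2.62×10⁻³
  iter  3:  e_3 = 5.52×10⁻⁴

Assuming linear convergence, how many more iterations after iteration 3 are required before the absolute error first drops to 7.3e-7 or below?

Rate ρ ≈ e_3/e_2 = 5.52×10⁻⁴/2.62×10⁻³ = 0.2107.
After j more steps, e_{3+j} ≈ 5.52×10⁻⁴·ρ^j; need ρ^j ≤ 7.3e-7/5.52×10⁻⁴ = 0.00132246.
j ≥ ln(0.00132246)/ln(0.2107) = -6.6283/-1.55732 = 4.256.
So 5 more iterations are needed.

5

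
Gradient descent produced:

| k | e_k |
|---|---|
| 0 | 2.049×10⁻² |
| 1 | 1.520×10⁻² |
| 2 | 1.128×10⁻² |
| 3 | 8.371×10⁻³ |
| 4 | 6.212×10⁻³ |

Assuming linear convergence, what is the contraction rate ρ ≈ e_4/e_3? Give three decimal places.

ρ ≈ e_4/e_3 = 6.212×10⁻³/8.371×10⁻³ = 0.74209

0.742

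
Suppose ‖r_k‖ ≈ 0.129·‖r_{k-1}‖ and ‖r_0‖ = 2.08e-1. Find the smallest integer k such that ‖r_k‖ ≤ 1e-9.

After k steps, ‖r_k‖ ≈ 2.08e-1·0.129^k.
Need 0.129^k ≤ 1e-9/2.08e-1 = 4.80769e-09.
k ≥ ln(4.80769e-09)/ln(0.129) = -19.1530/-2.04794 = 9.352.
Smallest integer k = 10.

10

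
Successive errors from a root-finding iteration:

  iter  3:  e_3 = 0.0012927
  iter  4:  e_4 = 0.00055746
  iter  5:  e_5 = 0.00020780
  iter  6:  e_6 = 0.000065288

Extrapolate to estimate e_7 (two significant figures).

First estimate the order: p ≈ ln(e_6/e_5) / ln(e_5/e_4) = ln(0.000065288/0.00020780)/ln(0.00020780/0.00055746) = ln(0.314187)/ln(0.372762) ≈ 1.1732.
Then e_7 ≈ e_6·(e_6/e_5)^p = 0.000065288·(0.314187)^1.1732 = 0.000065288·0.257099 ≈ 1.679e-05.

1.7e-5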